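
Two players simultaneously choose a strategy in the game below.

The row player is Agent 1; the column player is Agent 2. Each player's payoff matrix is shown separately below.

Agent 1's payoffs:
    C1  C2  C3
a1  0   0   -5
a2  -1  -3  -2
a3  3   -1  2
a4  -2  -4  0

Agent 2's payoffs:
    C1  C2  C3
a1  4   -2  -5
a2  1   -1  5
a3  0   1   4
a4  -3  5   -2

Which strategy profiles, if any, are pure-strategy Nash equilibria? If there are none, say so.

The unique pure-strategy Nash equilibrium is (a3, C3).

Agent 1 against C1: payoffs 0, -1, 3, -2 → best response a3.
Agent 1 against C2: payoffs 0, -3, -1, -4 → best response a1.
Agent 1 against C3: payoffs -5, -2, 2, 0 → best response a3.
Agent 2 against a1: payoffs 4, -2, -5 → best response C1.
Agent 2 against a2: payoffs 1, -1, 5 → best response C3.
Agent 2 against a3: payoffs 0, 1, 4 → best response C3.
Agent 2 against a4: payoffs -3, 5, -2 → best response C2.
Mutual best responses: (a3, C3).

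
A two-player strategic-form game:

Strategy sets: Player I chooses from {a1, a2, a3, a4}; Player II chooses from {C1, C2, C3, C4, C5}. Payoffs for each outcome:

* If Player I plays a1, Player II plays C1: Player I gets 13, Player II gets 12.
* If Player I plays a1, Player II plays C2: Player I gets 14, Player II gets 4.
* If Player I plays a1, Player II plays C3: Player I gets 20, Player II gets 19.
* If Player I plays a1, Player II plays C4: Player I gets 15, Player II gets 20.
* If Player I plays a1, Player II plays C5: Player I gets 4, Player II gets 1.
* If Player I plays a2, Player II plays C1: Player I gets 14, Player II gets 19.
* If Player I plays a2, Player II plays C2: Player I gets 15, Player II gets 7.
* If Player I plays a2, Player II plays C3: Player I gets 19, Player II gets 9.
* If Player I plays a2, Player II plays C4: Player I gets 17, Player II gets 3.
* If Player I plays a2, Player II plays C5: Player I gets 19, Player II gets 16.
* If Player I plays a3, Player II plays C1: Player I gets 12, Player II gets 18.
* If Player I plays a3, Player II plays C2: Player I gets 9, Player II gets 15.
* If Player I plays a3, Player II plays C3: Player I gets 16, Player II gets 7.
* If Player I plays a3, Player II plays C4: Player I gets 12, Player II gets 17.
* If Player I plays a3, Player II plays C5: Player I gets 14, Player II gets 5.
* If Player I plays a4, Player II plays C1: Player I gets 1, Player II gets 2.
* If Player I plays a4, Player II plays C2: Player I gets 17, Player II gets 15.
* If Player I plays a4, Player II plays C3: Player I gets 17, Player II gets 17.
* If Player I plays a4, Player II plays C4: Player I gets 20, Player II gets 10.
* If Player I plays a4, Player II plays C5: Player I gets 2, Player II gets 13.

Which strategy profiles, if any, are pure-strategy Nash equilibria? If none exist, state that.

Pure NE: (a2, C1)

For each strategy profile, look for a profitable unilateral deviation.
(a1, C1): Player I can switch to a2 (13 → 14). Not NE.
(a1, C2): Player I can switch to a2 (14 → 15). Not NE.
(a1, C3): Player II can switch to C4 (19 → 20). Not NE.
(a1, C4): Player I can switch to a2 (15 → 17). Not NE.
(a1, C5): Player I can switch to a2 (4 → 19). Not NE.
(a2, C1): Player I gets 14, best alternative 13; Player II gets 19, best alternative 16. No profitable deviation — NE.
(a2, C2): Player I can switch to a4 (15 → 17). Not NE.
(a2, C3): Player I can switch to a1 (19 → 20). Not NE.
(a2, C4): Player I can switch to a4 (17 → 20). Not NE.
(a2, C5): Player II can switch to C1 (16 → 19). Not NE.
(a3, C1): Player I can switch to a1 (12 → 13). Not NE.
(a3, C2): Player I can switch to a1 (9 → 14). Not NE.
(a3, C3): Player I can switch to a1 (16 → 20). Not NE.
(The remaining 7 profiles each have a profitable deviation by the same check.)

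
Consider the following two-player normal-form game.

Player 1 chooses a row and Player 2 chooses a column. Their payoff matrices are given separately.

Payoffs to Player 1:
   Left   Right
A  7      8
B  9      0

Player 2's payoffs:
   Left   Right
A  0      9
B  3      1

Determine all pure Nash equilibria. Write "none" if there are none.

(A, Left): Player 1 can switch to B (7 → 9). Not NE.
(A, Right): Player 1 gets 8, best alternative 0; Player 2 gets 9, best alternative 0. No profitable deviation — NE.
(B, Left): Player 1 gets 9, best alternative 7; Player 2 gets 3, best alternative 1. No profitable deviation — NE.
(B, Right): Player 1 can switch to A (0 → 8). Not NE.

(A, Right), (B, Left)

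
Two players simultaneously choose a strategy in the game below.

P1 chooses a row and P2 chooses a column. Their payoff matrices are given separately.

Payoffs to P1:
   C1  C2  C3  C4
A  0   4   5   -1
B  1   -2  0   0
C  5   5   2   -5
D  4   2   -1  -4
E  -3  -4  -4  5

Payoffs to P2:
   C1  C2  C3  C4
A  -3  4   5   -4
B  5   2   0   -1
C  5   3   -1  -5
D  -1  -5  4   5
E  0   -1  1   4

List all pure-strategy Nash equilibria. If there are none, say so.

(A, C1): P1 can switch to B (0 → 1). Not NE.
(A, C2): P1 can switch to C (4 → 5). Not NE.
(A, C3): P1 gets 5, best alternative 2; P2 gets 5, best alternative 4. No profitable deviation — NE.
(A, C4): P1 can switch to B (-1 → 0). Not NE.
(B, C1): P1 can switch to C (1 → 5). Not NE.
(B, C2): P1 can switch to A (-2 → 4). Not NE.
(B, C3): P1 can switch to A (0 → 5). Not NE.
(C, C1): P1 gets 5, best alternative 4; P2 gets 5, best alternative 3. No profitable deviation — NE.
(E, C4): P1 gets 5, best alternative 0; P2 gets 4, best alternative 1. No profitable deviation — NE.
(The remaining 11 profiles each have a profitable deviation by the same check.)

(A, C3); (C, C1); (E, C4)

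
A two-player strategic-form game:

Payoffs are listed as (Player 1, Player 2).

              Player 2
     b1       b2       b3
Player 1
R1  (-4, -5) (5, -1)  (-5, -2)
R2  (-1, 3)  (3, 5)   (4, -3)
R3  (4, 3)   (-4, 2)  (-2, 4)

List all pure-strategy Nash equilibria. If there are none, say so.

The unique pure-strategy Nash equilibrium is (R1, b2).

Player 1 against b1: payoffs -4, -1, 4 → best response R3.
Player 1 against b2: payoffs 5, 3, -4 → best response R1.
Player 1 against b3: payoffs -5, 4, -2 → best response R2.
Player 2 against R1: payoffs -5, -1, -2 → best response b2.
Player 2 against R2: payoffs 3, 5, -3 → best response b2.
Player 2 against R3: payoffs 3, 2, 4 → best response b3.
Mutual best responses: (R1, b2).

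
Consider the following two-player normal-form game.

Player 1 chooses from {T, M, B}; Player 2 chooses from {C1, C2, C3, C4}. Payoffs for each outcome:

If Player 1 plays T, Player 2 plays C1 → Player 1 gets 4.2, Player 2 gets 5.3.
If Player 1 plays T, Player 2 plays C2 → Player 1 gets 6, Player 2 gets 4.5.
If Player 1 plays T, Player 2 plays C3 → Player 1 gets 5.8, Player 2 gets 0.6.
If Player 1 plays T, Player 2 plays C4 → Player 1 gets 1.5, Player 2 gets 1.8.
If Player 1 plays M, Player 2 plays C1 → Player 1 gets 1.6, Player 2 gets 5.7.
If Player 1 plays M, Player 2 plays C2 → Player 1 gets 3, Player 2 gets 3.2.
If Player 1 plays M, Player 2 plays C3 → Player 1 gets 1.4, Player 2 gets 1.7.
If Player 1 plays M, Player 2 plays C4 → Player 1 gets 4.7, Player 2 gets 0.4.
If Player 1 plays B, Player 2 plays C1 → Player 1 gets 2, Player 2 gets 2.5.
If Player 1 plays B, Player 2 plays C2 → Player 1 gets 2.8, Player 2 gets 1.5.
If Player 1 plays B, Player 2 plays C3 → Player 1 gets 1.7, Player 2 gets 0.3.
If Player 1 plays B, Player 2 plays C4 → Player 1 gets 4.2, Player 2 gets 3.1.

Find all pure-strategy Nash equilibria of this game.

Player 1 against C1: payoffs 4.2, 1.6, 2 → best response T.
Player 1 against C2: payoffs 6, 3, 2.8 → best response T.
Player 1 against C3: payoffs 5.8, 1.4, 1.7 → best response T.
Player 1 against C4: payoffs 1.5, 4.7, 4.2 → best response M.
Player 2 against T: payoffs 5.3, 4.5, 0.6, 1.8 → best response C1.
Player 2 against M: payoffs 5.7, 3.2, 1.7, 0.4 → best response C1.
Player 2 against B: payoffs 2.5, 1.5, 0.3, 3.1 → best response C4.
Mutual best responses: (T, C1).

The unique pure-strategy Nash equilibrium is (T, C1).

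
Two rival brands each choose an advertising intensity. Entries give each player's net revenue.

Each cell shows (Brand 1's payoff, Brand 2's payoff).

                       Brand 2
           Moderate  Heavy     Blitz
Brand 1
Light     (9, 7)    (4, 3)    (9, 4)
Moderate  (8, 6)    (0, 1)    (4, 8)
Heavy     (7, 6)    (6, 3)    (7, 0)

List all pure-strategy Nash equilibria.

The unique pure-strategy Nash equilibrium is (Light, Moderate).

For each strategy profile, look for a profitable unilateral deviation.
(Light, Moderate): Brand 1 gets 9, best alternative 8; Brand 2 gets 7, best alternative 4. No profitable deviation — NE.
(Light, Heavy): Brand 1 can switch to Heavy (4 → 6). Not NE.
(Light, Blitz): Brand 2 can switch to Moderate (4 → 7). Not NE.
(Moderate, Moderate): Brand 1 can switch to Light (8 → 9). Not NE.
(Moderate, Heavy): Brand 1 can switch to Light (0 → 4). Not NE.
(Moderate, Blitz): Brand 1 can switch to Light (4 → 9). Not NE.
(Heavy, Moderate): Brand 1 can switch to Light (7 → 9). Not NE.
(Heavy, Heavy): Brand 2 can switch to Moderate (3 → 6). Not NE.
(Heavy, Blitz): Brand 1 can switch to Light (7 → 9). Not NE.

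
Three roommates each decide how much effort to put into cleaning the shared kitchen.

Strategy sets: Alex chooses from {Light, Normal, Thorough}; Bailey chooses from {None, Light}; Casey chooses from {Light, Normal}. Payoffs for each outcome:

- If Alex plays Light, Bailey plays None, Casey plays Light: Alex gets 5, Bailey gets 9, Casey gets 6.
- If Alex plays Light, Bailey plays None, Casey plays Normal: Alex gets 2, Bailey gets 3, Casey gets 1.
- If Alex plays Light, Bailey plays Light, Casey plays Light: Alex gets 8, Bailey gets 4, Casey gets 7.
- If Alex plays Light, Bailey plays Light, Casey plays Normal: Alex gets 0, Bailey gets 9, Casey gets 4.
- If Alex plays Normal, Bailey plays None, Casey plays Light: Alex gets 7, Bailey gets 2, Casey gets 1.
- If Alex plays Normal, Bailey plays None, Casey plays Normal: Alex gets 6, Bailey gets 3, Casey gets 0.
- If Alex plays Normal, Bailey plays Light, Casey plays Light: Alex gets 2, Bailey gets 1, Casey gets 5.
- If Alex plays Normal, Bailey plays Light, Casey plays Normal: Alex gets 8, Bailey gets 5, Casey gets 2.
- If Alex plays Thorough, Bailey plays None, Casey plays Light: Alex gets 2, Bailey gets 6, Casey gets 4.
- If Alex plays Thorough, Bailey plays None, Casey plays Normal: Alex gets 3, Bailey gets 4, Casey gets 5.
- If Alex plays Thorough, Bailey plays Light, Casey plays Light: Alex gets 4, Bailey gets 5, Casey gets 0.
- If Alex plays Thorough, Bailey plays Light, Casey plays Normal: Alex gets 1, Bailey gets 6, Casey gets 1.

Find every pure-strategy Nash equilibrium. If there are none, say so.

The unique pure-strategy Nash equilibrium is (Normal, None, Light).

Mark each player's best response to every combination of opponents' strategies; a profile where every player is best-responding is a pure Nash equilibrium.
Alex against (None, Light): payoffs 5, 7, 2 → best response Normal.
Alex against (None, Normal): payoffs 2, 6, 3 → best response Normal.
Alex against (Light, Light): payoffs 8, 2, 4 → best response Light.
Alex against (Light, Normal): payoffs 0, 8, 1 → best response Normal.
Bailey against (Light, Light): payoffs 9, 4 → best response None.
Bailey against (Light, Normal): payoffs 3, 9 → best response Light.
Bailey against (Normal, Light): payoffs 2, 1 → best response None.
Bailey against (Normal, Normal): payoffs 3, 5 → best response Light.
Bailey against (Thorough, Light): payoffs 6, 5 → best response None.
Bailey against (Thorough, Normal): payoffs 4, 6 → best response Light.
Casey against (Light, None): payoffs 6, 1 → best response Light.
Casey against (Light, Light): payoffs 7, 4 → best response Light.
Casey against (Normal, None): payoffs 1, 0 → best response Light.
Casey against (Normal, Light): payoffs 5, 2 → best response Light.
Casey against (Thorough, None): payoffs 4, 5 → best response Normal.
Casey against (Thorough, Light): payoffs 0, 1 → best response Normal.
Mutual best responses: (Normal, None, Light).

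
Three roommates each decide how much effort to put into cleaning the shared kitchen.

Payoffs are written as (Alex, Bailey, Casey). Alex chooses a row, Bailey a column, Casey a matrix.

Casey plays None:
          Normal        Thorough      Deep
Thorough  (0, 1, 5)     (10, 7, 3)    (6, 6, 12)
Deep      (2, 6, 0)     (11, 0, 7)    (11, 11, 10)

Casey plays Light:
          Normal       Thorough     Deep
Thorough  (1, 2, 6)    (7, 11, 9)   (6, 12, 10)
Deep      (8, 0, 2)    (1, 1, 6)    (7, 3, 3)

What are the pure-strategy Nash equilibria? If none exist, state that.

The unique pure-strategy Nash equilibrium is (Deep, Deep, None).

(Thorough, Normal, None): Alex can switch to Deep (0 → 2). Not NE.
(Thorough, Normal, Light): Alex can switch to Deep (1 → 8). Not NE.
(Thorough, Thorough, None): Alex can switch to Deep (10 → 11). Not NE.
(Thorough, Thorough, Light): Bailey can switch to Deep (11 → 12). Not NE.
(Thorough, Deep, None): Alex can switch to Deep (6 → 11). Not NE.
(Thorough, Deep, Light): Alex can switch to Deep (6 → 7). Not NE.
(Deep, Normal, None): Bailey can switch to Deep (6 → 11). Not NE.
(Deep, Normal, Light): Bailey can switch to Thorough (0 → 1). Not NE.
(Deep, Deep, None): Alex gets 11, best alternative 6; Bailey gets 11, best alternative 6; Casey gets 10, best alternative 3. No profitable deviation — NE.
(The remaining 3 profiles each have a profitable deviation by the same check.)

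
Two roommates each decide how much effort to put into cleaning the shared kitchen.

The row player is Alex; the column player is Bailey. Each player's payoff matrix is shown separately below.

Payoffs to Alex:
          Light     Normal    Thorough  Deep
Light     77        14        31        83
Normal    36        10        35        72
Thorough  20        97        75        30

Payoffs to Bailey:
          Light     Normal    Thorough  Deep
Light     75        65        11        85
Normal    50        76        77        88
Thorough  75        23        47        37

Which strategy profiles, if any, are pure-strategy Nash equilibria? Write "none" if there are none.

The unique pure-strategy Nash equilibrium is (Light, Deep).

Mark each player's best response to every combination of opponents' strategies; a profile where every player is best-responding is a pure Nash equilibrium.
Alex against Light: payoffs 77, 36, 20 → best response Light.
Alex against Normal: payoffs 14, 10, 97 → best response Thorough.
Alex against Thorough: payoffs 31, 35, 75 → best response Thorough.
Alex against Deep: payoffs 83, 72, 30 → best response Light.
Bailey against Light: payoffs 75, 65, 11, 85 → best response Deep.
Bailey against Normal: payoffs 50, 76, 77, 88 → best response Deep.
Bailey against Thorough: payoffs 75, 23, 47, 37 → best response Light.
Mutual best responses: (Light, Deep).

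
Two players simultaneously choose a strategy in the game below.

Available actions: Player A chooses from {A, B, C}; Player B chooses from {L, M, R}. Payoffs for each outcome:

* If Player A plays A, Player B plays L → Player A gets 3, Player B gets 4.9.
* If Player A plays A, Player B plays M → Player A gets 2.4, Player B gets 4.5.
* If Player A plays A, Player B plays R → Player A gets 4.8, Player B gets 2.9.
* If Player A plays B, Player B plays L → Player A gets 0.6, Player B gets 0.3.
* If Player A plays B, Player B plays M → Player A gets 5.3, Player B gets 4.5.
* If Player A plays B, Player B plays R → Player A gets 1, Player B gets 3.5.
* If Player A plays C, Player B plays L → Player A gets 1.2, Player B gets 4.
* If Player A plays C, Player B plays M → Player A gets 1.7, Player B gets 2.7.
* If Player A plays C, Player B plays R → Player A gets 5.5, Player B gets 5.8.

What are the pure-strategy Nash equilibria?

(A, L): Player A gets 3, best alternative 1.2; Player B gets 4.9, best alternative 4.5. No profitable deviation — NE.
(A, M): Player A can switch to B (2.4 → 5.3). Not NE.
(A, R): Player A can switch to C (4.8 → 5.5). Not NE.
(B, L): Player A can switch to A (0.6 → 3). Not NE.
(B, M): Player A gets 5.3, best alternative 2.4; Player B gets 4.5, best alternative 3.5. No profitable deviation — NE.
(B, R): Player A can switch to A (1 → 4.8). Not NE.
(C, L): Player A can switch to A (1.2 → 3). Not NE.
(C, M): Player A can switch to A (1.7 → 2.4). Not NE.
(C, R): Player A gets 5.5, best alternative 4.8; Player B gets 5.8, best alternative 4. No profitable deviation — NE.

The pure Nash equilibria are (A, L); (B, M); (C, R).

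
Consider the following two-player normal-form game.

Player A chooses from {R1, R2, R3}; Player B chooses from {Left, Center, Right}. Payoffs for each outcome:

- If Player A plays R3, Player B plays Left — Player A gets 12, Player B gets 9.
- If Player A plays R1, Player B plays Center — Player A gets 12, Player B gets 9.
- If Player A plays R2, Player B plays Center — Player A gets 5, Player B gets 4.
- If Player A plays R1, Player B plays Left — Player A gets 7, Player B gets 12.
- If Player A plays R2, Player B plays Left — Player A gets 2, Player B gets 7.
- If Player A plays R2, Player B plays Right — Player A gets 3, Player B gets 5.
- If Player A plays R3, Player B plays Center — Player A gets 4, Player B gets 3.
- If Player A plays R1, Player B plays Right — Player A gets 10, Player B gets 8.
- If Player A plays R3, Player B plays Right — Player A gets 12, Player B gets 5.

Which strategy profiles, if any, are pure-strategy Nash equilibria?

(R1, Left): Player A can switch to R3 (7 → 12). Not NE.
(R1, Center): Player B can switch to Left (9 → 12). Not NE.
(R1, Right): Player A can switch to R3 (10 → 12). Not NE.
(R2, Left): Player A can switch to R1 (2 → 7). Not NE.
(R2, Center): Player A can switch to R1 (5 → 12). Not NE.
(R2, Right): Player A can switch to R1 (3 → 10). Not NE.
(R3, Left): Player A gets 12, best alternative 7; Player B gets 9, best alternative 5. No profitable deviation — NE.
(R3, Center): Player A can switch to R1 (4 → 12). Not NE.
(R3, Right): Player B can switch to Left (5 → 9). Not NE.

(R3, Left)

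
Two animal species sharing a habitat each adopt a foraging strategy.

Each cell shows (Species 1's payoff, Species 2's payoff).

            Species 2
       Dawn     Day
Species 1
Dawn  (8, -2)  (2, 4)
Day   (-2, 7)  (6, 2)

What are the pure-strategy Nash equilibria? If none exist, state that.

No pure-strategy Nash equilibrium.

(Dawn, Dawn): Species 2 can switch to Day (-2 → 4). Not NE.
(Dawn, Day): Species 1 can switch to Day (2 → 6). Not NE.
(Day, Dawn): Species 1 can switch to Dawn (-2 → 8). Not NE.
(Day, Day): Species 2 can switch to Dawn (2 → 7). Not NE.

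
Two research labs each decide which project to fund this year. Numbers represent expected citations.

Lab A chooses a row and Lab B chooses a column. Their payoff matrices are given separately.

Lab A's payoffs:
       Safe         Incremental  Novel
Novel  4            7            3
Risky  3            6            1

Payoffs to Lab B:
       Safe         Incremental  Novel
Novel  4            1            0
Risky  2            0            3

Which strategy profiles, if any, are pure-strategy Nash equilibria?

Lab A against Safe: payoffs 4, 3 → best response Novel.
Lab A against Incremental: payoffs 7, 6 → best response Novel.
Lab A against Novel: payoffs 3, 1 → best response Novel.
Lab B against Novel: payoffs 4, 1, 0 → best response Safe.
Lab B against Risky: payoffs 2, 0, 3 → best response Novel.
Mutual best responses: (Novel, Safe).

Pure NE: (Novel, Safe)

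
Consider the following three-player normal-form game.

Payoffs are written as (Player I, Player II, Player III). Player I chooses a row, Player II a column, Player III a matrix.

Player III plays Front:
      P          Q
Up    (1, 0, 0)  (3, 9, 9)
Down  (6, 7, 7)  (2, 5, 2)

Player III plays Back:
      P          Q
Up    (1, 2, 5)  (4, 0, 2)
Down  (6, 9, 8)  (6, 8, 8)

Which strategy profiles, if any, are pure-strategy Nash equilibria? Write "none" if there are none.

(Up, Q, Front); (Down, P, Back)

(Up, P, Front): Player I can switch to Down (1 → 6). Not NE.
(Up, P, Back): Player I can switch to Down (1 → 6). Not NE.
(Up, Q, Front): Player I gets 3, best alternative 2; Player II gets 9, best alternative 0; Player III gets 9, best alternative 2. No profitable deviation — NE.
(Up, Q, Back): Player I can switch to Down (4 → 6). Not NE.
(Down, P, Front): Player III can switch to Back (7 → 8). Not NE.
(Down, P, Back): Player I gets 6, best alternative 1; Player II gets 9, best alternative 8; Player III gets 8, best alternative 7. No profitable deviation — NE.
(Down, Q, Front): Player I can switch to Up (2 → 3). Not NE.
(Down, Q, Back): Player II can switch to P (8 → 9). Not NE.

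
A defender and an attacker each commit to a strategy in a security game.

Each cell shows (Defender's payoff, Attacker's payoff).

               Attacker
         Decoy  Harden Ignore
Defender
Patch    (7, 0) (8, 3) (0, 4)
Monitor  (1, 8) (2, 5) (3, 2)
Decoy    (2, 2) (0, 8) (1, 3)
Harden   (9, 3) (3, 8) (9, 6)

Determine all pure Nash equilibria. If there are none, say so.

There is no pure-strategy Nash equilibrium.

Defender against Decoy: payoffs 7, 1, 2, 9 → best response Harden.
Defender against Harden: payoffs 8, 2, 0, 3 → best response Patch.
Defender against Ignore: payoffs 0, 3, 1, 9 → best response Harden.
Attacker against Patch: payoffs 0, 3, 4 → best response Ignore.
Attacker against Monitor: payoffs 8, 5, 2 → best response Decoy.
Attacker against Decoy: payoffs 2, 8, 3 → best response Harden.
Attacker against Harden: payoffs 3, 8, 6 → best response Harden.
No profile is a mutual best response for all players.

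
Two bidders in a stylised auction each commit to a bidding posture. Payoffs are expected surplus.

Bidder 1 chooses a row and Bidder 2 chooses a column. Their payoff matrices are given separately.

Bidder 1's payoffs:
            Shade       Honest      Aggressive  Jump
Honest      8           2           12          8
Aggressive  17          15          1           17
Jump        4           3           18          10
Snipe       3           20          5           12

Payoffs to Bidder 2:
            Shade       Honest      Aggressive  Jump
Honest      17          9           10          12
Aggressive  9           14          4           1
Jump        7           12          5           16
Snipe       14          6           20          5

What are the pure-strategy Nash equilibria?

No pure-strategy Nash equilibrium.

Check each profile: it is a Nash equilibrium iff no player can strictly gain by switching unilaterally.
(Honest, Shade): Bidder 1 can switch to Aggressive (8 → 17). Not NE.
(Honest, Honest): Bidder 1 can switch to Aggressive (2 → 15). Not NE.
(Honest, Aggressive): Bidder 1 can switch to Jump (12 → 18). Not NE.
(Honest, Jump): Bidder 1 can switch to Aggressive (8 → 17). Not NE.
(Aggressive, Shade): Bidder 2 can switch to Honest (9 → 14). Not NE.
(Aggressive, Honest): Bidder 1 can switch to Snipe (15 → 20). Not NE.
(Aggressive, Aggressive): Bidder 1 can switch to Honest (1 → 12). Not NE.
(Aggressive, Jump): Bidder 2 can switch to Shade (1 → 9). Not NE.
(Jump, Shade): Bidder 1 can switch to Honest (4 → 8). Not NE.
(Jump, Honest): Bidder 1 can switch to Aggressive (3 → 15). Not NE.
(The remaining 6 profiles each have a profitable deviation by the same check.)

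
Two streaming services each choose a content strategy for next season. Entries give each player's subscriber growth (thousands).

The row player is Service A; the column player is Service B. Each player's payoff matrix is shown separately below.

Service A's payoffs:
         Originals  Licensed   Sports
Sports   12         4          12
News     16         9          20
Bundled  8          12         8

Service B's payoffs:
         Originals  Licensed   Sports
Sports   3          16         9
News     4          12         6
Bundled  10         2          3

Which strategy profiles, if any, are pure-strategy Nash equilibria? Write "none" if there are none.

Check each profile: it is a Nash equilibrium iff no player can strictly gain by switching unilaterally.
(Sports, Originals): Service A can switch to News (12 → 16). Not NE.
(Sports, Licensed): Service A can switch to News (4 → 9). Not NE.
(Sports, Sports): Service A can switch to News (12 → 20). Not NE.
(News, Originals): Service B can switch to Licensed (4 → 12). Not NE.
(News, Licensed): Service A can switch to Bundled (9 → 12). Not NE.
(News, Sports): Service B can switch to Licensed (6 → 12). Not NE.
(Bundled, Originals): Service A can switch to Sports (8 → 12). Not NE.
(Bundled, Licensed): Service B can switch to Originals (2 → 10). Not NE.
(Bundled, Sports): Service A can switch to Sports (8 → 12). Not NE.

This game has no pure Nash equilibrium.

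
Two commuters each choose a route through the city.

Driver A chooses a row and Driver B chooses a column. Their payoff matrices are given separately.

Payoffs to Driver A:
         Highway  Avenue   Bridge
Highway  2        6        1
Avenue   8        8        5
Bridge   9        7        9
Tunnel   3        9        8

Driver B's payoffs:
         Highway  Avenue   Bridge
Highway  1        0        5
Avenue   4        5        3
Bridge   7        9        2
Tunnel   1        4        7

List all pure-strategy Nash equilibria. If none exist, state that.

(Highway, Highway): Driver A can switch to Avenue (2 → 8). Not NE.
(Highway, Avenue): Driver A can switch to Avenue (6 → 8). Not NE.
(Highway, Bridge): Driver A can switch to Avenue (1 → 5). Not NE.
(Avenue, Highway): Driver A can switch to Bridge (8 → 9). Not NE.
(Avenue, Avenue): Driver A can switch to Tunnel (8 → 9). Not NE.
(Avenue, Bridge): Driver A can switch to Bridge (5 → 9). Not NE.
(Bridge, Highway): Driver B can switch to Avenue (7 → 9). Not NE.
(Bridge, Avenue): Driver A can switch to Avenue (7 → 8). Not NE.
(The remaining 4 profiles each have a profitable deviation by the same check.)

none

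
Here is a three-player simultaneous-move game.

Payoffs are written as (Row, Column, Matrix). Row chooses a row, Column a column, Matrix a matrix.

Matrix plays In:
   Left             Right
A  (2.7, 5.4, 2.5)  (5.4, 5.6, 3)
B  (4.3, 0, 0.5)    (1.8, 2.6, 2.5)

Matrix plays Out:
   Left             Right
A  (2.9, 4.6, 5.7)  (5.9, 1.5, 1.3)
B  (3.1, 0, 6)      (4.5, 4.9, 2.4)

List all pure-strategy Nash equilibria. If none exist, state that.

Row against (Left, In): payoffs 2.7, 4.3 → best response B.
Row against (Left, Out): payoffs 2.9, 3.1 → best response B.
Row against (Right, In): payoffs 5.4, 1.8 → best response A.
Row against (Right, Out): payoffs 5.9, 4.5 → best response A.
Column against (A, In): payoffs 5.4, 5.6 → best response Right.
Column against (A, Out): payoffs 4.6, 1.5 → best response Left.
Column against (B, In): payoffs 0, 2.6 → best response Right.
Column against (B, Out): payoffs 0, 4.9 → best response Right.
Matrix against (A, Left): payoffs 2.5, 5.7 → best response Out.
Matrix against (A, Right): payoffs 3, 1.3 → best response In.
Matrix against (B, Left): payoffs 0.5, 6 → best response Out.
Matrix against (B, Right): payoffs 2.5, 2.4 → best response In.
Mutual best responses: (A, Right, In).

(A, Right, In)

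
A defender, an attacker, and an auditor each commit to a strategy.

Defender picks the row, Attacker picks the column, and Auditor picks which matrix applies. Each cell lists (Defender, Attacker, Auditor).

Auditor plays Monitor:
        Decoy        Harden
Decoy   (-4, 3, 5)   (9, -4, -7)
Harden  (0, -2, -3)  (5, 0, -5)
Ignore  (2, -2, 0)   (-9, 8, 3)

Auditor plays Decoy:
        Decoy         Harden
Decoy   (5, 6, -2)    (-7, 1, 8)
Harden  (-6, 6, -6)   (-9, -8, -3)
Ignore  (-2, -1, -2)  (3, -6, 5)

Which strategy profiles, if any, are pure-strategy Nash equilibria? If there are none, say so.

This game has no pure Nash equilibrium.

For each player, find the best response to each opponent profile; mutual best responses are the pure NE.
Defender against (Decoy, Monitor): payoffs -4, 0, 2 → best response Ignore.
Defender against (Decoy, Decoy): payoffs 5, -6, -2 → best response Decoy.
Defender against (Harden, Monitor): payoffs 9, 5, -9 → best response Decoy.
Defender against (Harden, Decoy): payoffs -7, -9, 3 → best response Ignore.
Attacker against (Decoy, Monitor): payoffs 3, -4 → best response Decoy.
Attacker against (Decoy, Decoy): payoffs 6, 1 → best response Decoy.
Attacker against (Harden, Monitor): payoffs -2, 0 → best response Harden.
Attacker against (Harden, Decoy): payoffs 6, -8 → best response Decoy.
Attacker against (Ignore, Monitor): payoffs -2, 8 → best response Harden.
Attacker against (Ignore, Decoy): payoffs -1, -6 → best response Decoy.
Auditor against (Decoy, Decoy): payoffs 5, -2 → best response Monitor.
Auditor against (Decoy, Harden): payoffs -7, 8 → best response Decoy.
Auditor against (Harden, Decoy): payoffs -3, -6 → best response Monitor.
Auditor against (Harden, Harden): payoffs -5, -3 → best response Decoy.
Auditor against (Ignore, Decoy): payoffs 0, -2 → best response Monitor.
Auditor against (Ignore, Harden): payoffs 3, 5 → best response Decoy.
No profile is a mutual best response for all players.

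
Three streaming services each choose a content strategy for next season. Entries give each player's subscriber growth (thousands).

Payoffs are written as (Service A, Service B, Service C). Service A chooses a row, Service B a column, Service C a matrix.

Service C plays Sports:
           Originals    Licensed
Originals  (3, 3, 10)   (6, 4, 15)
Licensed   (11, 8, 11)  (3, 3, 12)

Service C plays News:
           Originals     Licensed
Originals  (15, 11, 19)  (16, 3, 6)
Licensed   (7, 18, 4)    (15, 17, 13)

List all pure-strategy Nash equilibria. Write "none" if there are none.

Service A against (Originals, Sports): payoffs 3, 11 → best response Licensed.
Service A against (Originals, News): payoffs 15, 7 → best response Originals.
Service A against (Licensed, Sports): payoffs 6, 3 → best response Originals.
Service A against (Licensed, News): payoffs 16, 15 → best response Originals.
Service B against (Originals, Sports): payoffs 3, 4 → best response Licensed.
Service B against (Originals, News): payoffs 11, 3 → best response Originals.
Service B against (Licensed, Sports): payoffs 8, 3 → best response Originals.
Service B against (Licensed, News): payoffs 18, 17 → best response Originals.
Service C against (Originals, Originals): payoffs 10, 19 → best response News.
Service C against (Originals, Licensed): payoffs 15, 6 → best response Sports.
Service C against (Licensed, Originals): payoffs 11, 4 → best response Sports.
Service C against (Licensed, Licensed): payoffs 12, 13 → best response News.
Mutual best responses: (Originals, Originals, News); (Originals, Licensed, Sports); (Licensed, Originals, Sports).

Pure-strategy Nash equilibria: (Originals, Originals, News); (Originals, Licensed, Sports); (Licensed, Originals, Sports)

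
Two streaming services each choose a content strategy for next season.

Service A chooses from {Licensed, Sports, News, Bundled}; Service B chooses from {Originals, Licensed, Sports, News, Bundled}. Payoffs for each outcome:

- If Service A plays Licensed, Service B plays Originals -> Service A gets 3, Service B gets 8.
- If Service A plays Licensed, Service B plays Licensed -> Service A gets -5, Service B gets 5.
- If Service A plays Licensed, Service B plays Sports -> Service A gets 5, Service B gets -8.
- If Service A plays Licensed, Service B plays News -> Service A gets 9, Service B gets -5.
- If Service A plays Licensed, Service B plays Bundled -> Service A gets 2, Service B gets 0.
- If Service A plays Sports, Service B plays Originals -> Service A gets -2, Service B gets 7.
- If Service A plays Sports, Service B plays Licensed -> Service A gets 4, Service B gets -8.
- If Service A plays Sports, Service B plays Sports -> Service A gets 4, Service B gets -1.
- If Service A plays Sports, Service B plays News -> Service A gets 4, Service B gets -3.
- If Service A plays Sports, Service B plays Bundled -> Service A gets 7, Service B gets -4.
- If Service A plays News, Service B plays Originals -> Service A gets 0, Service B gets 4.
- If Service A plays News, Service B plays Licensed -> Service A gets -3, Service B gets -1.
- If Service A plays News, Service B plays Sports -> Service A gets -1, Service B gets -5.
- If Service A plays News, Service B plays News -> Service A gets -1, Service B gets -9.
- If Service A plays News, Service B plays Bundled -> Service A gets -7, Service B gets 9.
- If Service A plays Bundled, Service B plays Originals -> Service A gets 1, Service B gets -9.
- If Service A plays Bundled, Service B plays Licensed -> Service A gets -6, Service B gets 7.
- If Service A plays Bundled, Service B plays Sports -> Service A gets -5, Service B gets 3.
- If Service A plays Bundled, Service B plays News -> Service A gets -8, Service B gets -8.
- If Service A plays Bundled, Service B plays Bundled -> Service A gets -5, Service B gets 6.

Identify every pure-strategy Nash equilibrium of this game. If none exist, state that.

The unique pure-strategy Nash equilibrium is (Licensed, Originals).

For each player, find the best response to each opponent profile; mutual best responses are the pure NE.
Service A against Originals: payoffs 3, -2, 0, 1 → best response Licensed.
Service A against Licensed: payoffs -5, 4, -3, -6 → best response Sports.
Service A against Sports: payoffs 5, 4, -1, -5 → best response Licensed.
Service A against News: payoffs 9, 4, -1, -8 → best response Licensed.
Service A against Bundled: payoffs 2, 7, -7, -5 → best response Sports.
Service B against Licensed: payoffs 8, 5, -8, -5, 0 → best response Originals.
Service B against Sports: payoffs 7, -8, -1, -3, -4 → best response Originals.
Service B against News: payoffs 4, -1, -5, -9, 9 → best response Bundled.
Service B against Bundled: payoffs -9, 7, 3, -8, 6 → best response Licensed.
Mutual best responses: (Licensed, Originals).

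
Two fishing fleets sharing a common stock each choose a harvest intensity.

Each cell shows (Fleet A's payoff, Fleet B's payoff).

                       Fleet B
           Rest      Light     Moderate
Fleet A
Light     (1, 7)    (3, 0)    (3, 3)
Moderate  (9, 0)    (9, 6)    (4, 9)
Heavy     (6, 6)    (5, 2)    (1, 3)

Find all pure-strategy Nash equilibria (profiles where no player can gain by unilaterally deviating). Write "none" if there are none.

Check each profile: it is a Nash equilibrium iff no player can strictly gain by switching unilaterally.
(Light, Rest): Fleet A can switch to Moderate (1 → 9). Not NE.
(Light, Light): Fleet A can switch to Moderate (3 → 9). Not NE.
(Light, Moderate): Fleet A can switch to Moderate (3 → 4). Not NE.
(Moderate, Rest): Fleet B can switch to Light (0 → 6). Not NE.
(Moderate, Light): Fleet B can switch to Moderate (6 → 9). Not NE.
(Moderate, Moderate): Fleet A gets 4, best alternative 3; Fleet B gets 9, best alternative 6. No profitable deviation — NE.
(Heavy, Rest): Fleet A can switch to Moderate (6 → 9). Not NE.
(The remaining 2 profiles each have a profitable deviation by the same check.)

The unique pure-strategy Nash equilibrium is (Moderate, Moderate).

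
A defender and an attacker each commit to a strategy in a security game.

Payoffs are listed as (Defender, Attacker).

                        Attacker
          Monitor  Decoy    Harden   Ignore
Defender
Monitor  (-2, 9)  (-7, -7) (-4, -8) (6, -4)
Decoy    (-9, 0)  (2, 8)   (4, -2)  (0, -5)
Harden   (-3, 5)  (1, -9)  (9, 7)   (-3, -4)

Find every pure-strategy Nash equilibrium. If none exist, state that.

The pure Nash equilibria are (Monitor, Monitor), (Decoy, Decoy), (Harden, Harden).

Mark each player's best response to every combination of opponents' strategies; a profile where every player is best-responding is a pure Nash equilibrium.
Defender against Monitor: payoffs -2, -9, -3 → best response Monitor.
Defender against Decoy: payoffs -7, 2, 1 → best response Decoy.
Defender against Harden: payoffs -4, 4, 9 → best response Harden.
Defender against Ignore: payoffs 6, 0, -3 → best response Monitor.
Attacker against Monitor: payoffs 9, -7, -8, -4 → best response Monitor.
Attacker against Decoy: payoffs 0, 8, -2, -5 → best response Decoy.
Attacker against Harden: payoffs 5, -9, 7, -4 → best response Harden.
Mutual best responses: (Monitor, Monitor); (Decoy, Decoy); (Harden, Harden).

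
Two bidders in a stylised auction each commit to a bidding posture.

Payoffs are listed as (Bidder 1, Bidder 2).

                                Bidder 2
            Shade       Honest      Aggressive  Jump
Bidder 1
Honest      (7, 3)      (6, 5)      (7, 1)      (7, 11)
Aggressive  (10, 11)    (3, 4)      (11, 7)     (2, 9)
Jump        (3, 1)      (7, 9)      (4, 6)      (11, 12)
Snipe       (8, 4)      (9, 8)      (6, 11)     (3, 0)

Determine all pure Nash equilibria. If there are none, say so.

The pure Nash equilibria are (Aggressive, Shade); (Jump, Jump).

(Honest, Shade): Bidder 1 can switch to Aggressive (7 → 10). Not NE.
(Honest, Honest): Bidder 1 can switch to Jump (6 → 7). Not NE.
(Honest, Aggressive): Bidder 1 can switch to Aggressive (7 → 11). Not NE.
(Honest, Jump): Bidder 1 can switch to Jump (7 → 11). Not NE.
(Aggressive, Shade): Bidder 1 gets 10, best alternative 8; Bidder 2 gets 11, best alternative 9. No profitable deviation — NE.
(Aggressive, Honest): Bidder 1 can switch to Honest (3 → 6). Not NE.
(Aggressive, Aggressive): Bidder 2 can switch to Shade (7 → 11). Not NE.
(Aggressive, Jump): Bidder 1 can switch to Honest (2 → 7). Not NE.
(Jump, Shade): Bidder 1 can switch to Honest (3 → 7). Not NE.
(Jump, Honest): Bidder 1 can switch to Snipe (7 → 9). Not NE.
(Jump, Aggressive): Bidder 1 can switch to Honest (4 → 7). Not NE.
(Jump, Jump): Bidder 1 gets 11, best alternative 7; Bidder 2 gets 12, best alternative 9. No profitable deviation — NE.
(Snipe, Shade): Bidder 1 can switch to Aggressive (8 → 10). Not NE.
(Snipe, Honest): Bidder 2 can switch to Aggressive (8 → 11). Not NE.
(The remaining 2 profiles each have a profitable deviation by the same check.)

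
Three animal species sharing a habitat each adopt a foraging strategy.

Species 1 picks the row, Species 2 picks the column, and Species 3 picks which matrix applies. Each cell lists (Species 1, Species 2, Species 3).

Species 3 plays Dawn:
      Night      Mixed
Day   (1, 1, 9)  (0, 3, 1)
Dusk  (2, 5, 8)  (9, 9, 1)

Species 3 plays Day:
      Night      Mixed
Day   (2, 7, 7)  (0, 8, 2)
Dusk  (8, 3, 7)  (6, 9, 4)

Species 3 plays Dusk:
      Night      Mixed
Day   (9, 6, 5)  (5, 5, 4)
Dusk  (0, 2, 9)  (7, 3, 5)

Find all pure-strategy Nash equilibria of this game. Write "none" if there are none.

(Dusk, Mixed, Dusk)

(Day, Night, Dawn): Species 1 can switch to Dusk (1 → 2). Not NE.
(Day, Night, Day): Species 1 can switch to Dusk (2 → 8). Not NE.
(Day, Night, Dusk): Species 3 can switch to Dawn (5 → 9). Not NE.
(Day, Mixed, Dawn): Species 1 can switch to Dusk (0 → 9). Not NE.
(Day, Mixed, Day): Species 1 can switch to Dusk (0 → 6). Not NE.
(Day, Mixed, Dusk): Species 1 can switch to Dusk (5 → 7). Not NE.
(Dusk, Night, Dawn): Species 2 can switch to Mixed (5 → 9). Not NE.
(Dusk, Night, Day): Species 2 can switch to Mixed (3 → 9). Not NE.
(Dusk, Night, Dusk): Species 1 can switch to Day (0 → 9). Not NE.
(Dusk, Mixed, Dawn): Species 3 can switch to Day (1 → 4). Not NE.
(Dusk, Mixed, Dusk): Species 1 gets 7, best alternative 5; Species 2 gets 3, best alternative 2; Species 3 gets 5, best alternative 4. No profitable deviation — NE.
(The remaining 1 profile has a profitable deviation by the same check.)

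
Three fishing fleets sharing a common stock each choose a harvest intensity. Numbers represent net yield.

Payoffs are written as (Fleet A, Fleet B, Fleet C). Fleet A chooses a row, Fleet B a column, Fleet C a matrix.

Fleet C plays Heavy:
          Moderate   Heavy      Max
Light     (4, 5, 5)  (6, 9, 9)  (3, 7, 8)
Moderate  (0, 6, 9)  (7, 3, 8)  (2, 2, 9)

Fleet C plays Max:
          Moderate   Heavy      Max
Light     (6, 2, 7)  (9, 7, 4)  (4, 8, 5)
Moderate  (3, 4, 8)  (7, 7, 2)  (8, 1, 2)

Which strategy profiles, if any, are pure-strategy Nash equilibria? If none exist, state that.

There is no pure-strategy Nash equilibrium.

Fleet A against (Moderate, Heavy): payoffs 4, 0 → best response Light.
Fleet A against (Moderate, Max): payoffs 6, 3 → best response Light.
Fleet A against (Heavy, Heavy): payoffs 6, 7 → best response Moderate.
Fleet A against (Heavy, Max): payoffs 9, 7 → best response Light.
Fleet A against (Max, Heavy): payoffs 3, 2 → best response Light.
Fleet A against (Max, Max): payoffs 4, 8 → best response Moderate.
Fleet B against (Light, Heavy): payoffs 5, 9, 7 → best response Heavy.
Fleet B against (Light, Max): payoffs 2, 7, 8 → best response Max.
Fleet B against (Moderate, Heavy): payoffs 6, 3, 2 → best response Moderate.
Fleet B against (Moderate, Max): payoffs 4, 7, 1 → best response Heavy.
Fleet C against (Light, Moderate): payoffs 5, 7 → best response Max.
Fleet C against (Light, Heavy): payoffs 9, 4 → best response Heavy.
Fleet C against (Light, Max): payoffs 8, 5 → best response Heavy.
Fleet C against (Moderate, Moderate): payoffs 9, 8 → best response Heavy.
Fleet C against (Moderate, Heavy): payoffs 8, 2 → best response Heavy.
Fleet C against (Moderate, Max): payoffs 9, 2 → best response Heavy.
No profile is a mutual best response for all players.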